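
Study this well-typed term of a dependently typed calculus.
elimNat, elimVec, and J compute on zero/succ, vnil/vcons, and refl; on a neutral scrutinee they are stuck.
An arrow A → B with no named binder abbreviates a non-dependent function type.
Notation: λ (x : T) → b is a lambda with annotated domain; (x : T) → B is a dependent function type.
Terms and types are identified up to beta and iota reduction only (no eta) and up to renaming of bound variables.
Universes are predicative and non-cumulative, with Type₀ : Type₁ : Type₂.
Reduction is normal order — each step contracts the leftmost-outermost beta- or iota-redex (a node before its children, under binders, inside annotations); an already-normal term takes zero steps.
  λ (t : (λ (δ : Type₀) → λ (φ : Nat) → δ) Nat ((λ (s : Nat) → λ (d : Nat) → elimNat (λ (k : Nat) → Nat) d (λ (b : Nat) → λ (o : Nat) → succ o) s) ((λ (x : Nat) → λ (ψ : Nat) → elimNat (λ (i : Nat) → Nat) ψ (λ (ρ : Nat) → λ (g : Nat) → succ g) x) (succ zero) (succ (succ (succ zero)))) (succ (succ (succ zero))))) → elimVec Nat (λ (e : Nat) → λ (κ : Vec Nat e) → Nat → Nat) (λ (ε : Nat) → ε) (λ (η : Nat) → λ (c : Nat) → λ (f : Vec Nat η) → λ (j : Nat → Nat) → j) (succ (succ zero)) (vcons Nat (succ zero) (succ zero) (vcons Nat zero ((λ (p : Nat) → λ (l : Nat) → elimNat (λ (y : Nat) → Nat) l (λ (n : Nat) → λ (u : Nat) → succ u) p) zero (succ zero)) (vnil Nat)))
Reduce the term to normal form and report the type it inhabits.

reduced normal form:
  λ (t : Nat) → λ (δ : Nat) → δ
type:
  Nat → Nat → Nat
observation: contracting a beta-redex first, the term normalizes in 13 steps.


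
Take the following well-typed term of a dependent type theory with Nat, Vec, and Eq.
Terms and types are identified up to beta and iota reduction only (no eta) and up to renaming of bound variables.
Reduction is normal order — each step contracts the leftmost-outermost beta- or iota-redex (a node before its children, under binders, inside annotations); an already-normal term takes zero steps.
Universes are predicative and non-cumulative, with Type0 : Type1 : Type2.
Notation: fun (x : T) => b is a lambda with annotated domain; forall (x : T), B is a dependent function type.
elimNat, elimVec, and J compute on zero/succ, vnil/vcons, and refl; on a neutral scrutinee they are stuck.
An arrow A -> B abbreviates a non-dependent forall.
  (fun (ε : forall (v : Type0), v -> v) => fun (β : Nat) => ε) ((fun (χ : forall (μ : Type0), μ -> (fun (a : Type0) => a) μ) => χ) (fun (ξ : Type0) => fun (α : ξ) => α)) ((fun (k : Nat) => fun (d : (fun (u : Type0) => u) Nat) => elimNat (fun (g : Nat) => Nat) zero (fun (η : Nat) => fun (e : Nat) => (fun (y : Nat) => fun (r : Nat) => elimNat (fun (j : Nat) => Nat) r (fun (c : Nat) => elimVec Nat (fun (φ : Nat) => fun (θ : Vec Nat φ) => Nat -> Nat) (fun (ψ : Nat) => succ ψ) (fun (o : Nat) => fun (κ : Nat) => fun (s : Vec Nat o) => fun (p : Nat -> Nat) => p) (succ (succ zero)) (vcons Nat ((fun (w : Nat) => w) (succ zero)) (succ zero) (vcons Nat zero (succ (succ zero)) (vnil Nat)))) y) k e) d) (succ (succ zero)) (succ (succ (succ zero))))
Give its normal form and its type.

normal form:
  fun (ε : Type0) => fun (v : ε) => v
inferred type:
  forall (ε : Type0), ε -> ε
observation: the first redex contracted is a beta-redex; the normal form is reached in 3 normal-order steps.


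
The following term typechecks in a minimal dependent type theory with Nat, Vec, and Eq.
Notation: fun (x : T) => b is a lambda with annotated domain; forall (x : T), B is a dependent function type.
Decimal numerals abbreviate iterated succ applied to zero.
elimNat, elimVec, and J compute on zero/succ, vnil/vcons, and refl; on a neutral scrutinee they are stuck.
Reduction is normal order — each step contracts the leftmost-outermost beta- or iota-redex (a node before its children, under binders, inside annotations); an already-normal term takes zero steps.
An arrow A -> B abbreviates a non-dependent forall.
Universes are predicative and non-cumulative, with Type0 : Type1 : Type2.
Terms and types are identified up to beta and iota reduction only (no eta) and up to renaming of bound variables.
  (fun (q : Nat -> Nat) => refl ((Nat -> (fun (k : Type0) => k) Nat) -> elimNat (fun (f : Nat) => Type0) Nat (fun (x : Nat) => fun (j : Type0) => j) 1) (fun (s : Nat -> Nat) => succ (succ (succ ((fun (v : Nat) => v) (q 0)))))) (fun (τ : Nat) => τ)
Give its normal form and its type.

reduced normal form:
  refl ((Nat -> Nat) -> Nat) (fun (q : Nat -> Nat) => 3)
inferred type:
  Eq ((Nat -> Nat) -> Nat) (fun (q : Nat -> Nat) => 3) (fun (k : Nat -> Nat) => 3)
observation: normalization takes exactly 8 steps under the normal-order strategy.


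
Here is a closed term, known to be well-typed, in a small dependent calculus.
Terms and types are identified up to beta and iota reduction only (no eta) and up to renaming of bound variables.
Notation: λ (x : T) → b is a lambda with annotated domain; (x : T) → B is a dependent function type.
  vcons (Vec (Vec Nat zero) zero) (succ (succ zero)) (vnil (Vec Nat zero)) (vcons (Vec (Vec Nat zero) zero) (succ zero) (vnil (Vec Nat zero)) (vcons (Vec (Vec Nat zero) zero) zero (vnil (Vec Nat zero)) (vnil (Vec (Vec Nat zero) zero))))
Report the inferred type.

type:
  Vec (Vec (Vec Nat zero) zero) (succ (succ (succ zero)))


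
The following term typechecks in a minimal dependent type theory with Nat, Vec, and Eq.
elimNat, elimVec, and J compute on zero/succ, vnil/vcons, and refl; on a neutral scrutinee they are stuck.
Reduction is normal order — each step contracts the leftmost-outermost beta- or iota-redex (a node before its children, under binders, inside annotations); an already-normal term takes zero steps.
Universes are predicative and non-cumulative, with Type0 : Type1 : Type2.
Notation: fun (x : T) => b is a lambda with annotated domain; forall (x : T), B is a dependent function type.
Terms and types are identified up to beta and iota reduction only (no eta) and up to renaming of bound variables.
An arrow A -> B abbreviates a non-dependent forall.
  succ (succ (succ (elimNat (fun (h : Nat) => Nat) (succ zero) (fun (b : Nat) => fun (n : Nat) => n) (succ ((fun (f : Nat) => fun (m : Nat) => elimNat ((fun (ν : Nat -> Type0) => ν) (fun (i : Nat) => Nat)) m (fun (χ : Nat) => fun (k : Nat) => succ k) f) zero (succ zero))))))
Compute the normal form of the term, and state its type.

reduced normal form:
  succ (succ (succ (succ zero)))
the term's type:
  Nat
observation: reduction starts at an elimNat iota-redex, and 10 normal-order steps reach the normal form.


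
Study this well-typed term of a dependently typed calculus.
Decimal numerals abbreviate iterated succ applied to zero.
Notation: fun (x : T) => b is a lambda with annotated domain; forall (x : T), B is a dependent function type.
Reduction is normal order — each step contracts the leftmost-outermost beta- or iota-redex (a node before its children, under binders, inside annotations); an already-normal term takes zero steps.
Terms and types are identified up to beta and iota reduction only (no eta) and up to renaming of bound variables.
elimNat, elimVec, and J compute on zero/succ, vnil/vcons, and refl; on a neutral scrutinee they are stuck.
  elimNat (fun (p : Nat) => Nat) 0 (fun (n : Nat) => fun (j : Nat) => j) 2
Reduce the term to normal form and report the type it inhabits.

resulting normal form:
  0
inferred type:
  Nat
observation: contracting an elimNat iota-redex first, the term normalizes in 7 steps.


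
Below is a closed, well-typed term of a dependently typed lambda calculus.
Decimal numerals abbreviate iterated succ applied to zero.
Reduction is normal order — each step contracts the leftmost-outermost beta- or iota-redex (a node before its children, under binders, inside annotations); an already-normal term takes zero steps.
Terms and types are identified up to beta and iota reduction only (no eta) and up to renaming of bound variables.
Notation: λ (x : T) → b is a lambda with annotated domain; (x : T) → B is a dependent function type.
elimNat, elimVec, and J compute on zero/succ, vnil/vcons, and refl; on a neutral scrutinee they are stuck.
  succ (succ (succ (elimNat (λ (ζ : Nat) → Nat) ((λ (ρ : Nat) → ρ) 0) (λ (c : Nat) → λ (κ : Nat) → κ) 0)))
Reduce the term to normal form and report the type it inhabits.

resulting normal form:
  3
inferred type:
  Nat
observation: normalization takes exactly 2 steps under the normal-order strategy.


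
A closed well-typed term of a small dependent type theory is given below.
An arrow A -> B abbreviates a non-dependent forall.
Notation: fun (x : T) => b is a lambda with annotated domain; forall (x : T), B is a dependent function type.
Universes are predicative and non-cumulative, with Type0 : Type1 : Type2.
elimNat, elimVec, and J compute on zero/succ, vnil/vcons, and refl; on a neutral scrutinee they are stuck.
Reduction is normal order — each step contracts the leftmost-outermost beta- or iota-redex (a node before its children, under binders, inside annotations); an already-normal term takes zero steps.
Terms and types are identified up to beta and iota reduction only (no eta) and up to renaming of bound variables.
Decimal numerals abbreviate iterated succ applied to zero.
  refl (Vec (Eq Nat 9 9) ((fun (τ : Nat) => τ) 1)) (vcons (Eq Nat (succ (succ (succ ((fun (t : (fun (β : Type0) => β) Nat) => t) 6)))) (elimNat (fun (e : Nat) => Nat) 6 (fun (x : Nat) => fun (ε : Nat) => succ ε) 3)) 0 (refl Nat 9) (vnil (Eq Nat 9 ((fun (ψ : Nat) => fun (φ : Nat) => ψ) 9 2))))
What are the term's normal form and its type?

reduced normal form:
  refl (Vec (Eq Nat 9 9) 1) (vcons (Eq Nat 9 9) 0 (refl Nat 9) (vnil (Eq Nat 9 9)))
inferred type:
  Eq (Vec (Eq Nat 9 9) 1) (vcons (Eq Nat 9 9) 0 (refl Nat 9) (vnil (Eq Nat 9 9))) (vcons (Eq Nat 9 9) 0 (refl Nat 9) (vnil (Eq Nat 9 9)))


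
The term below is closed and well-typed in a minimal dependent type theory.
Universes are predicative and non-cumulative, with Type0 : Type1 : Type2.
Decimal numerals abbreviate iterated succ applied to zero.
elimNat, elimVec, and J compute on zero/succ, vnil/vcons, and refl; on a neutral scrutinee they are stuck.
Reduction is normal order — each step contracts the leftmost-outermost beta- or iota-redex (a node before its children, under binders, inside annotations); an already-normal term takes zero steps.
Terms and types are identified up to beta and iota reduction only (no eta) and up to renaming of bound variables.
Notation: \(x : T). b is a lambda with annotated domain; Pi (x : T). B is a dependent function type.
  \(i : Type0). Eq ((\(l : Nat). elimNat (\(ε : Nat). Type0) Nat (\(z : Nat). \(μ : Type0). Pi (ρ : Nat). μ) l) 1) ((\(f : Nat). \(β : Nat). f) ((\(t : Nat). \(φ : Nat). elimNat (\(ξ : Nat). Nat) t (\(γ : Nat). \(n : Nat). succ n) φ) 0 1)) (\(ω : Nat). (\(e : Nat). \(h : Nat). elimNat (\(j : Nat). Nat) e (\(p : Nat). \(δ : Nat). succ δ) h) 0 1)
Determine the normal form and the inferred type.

normal form:
  \(i : Type0). Eq (Pi (l : Nat). Nat) (\(ε : Nat). 1) (\(z : Nat). 1)
inferred type:
  Pi (i : Type0). Type0


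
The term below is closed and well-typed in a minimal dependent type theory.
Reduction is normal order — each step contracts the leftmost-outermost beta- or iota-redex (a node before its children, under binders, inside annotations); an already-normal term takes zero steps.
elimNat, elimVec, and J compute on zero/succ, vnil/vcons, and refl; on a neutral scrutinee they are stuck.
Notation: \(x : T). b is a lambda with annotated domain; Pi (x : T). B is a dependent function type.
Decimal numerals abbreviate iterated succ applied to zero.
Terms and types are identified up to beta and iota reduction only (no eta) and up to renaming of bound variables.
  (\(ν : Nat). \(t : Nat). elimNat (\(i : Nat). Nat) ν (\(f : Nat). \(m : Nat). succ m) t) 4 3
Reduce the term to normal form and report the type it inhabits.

reduced normal form:
  7
the term's type:
  Nat
observation: 12 normal-order steps normalize the term, beginning with a beta-redex.


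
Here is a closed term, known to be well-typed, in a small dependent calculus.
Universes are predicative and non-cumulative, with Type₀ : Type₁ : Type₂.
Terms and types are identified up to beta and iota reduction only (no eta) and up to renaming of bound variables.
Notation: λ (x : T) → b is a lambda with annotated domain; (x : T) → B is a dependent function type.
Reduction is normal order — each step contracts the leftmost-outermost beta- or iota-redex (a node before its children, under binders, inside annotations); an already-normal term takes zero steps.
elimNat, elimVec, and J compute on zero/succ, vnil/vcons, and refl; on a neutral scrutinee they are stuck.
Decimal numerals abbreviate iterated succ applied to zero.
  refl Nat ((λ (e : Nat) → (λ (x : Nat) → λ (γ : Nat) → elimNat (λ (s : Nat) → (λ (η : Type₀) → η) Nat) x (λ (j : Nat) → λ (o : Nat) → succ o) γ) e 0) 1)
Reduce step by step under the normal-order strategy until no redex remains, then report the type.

normal-order reduction sequence:
  refl Nat ((λ (e : Nat) → (λ (x : Nat) → λ (γ : Nat) → elimNat (λ (s : Nat) → (λ (η : Type₀) → η) Nat) x (λ (j : Nat) → λ (o : Nat) → succ o) γ) e 0) 1)
  ~> refl Nat ((λ (e : Nat) → λ (x : Nat) → elimNat (λ (γ : Nat) → (λ (s : Type₀) → s) Nat) e (λ (η : Nat) → λ (j : Nat) → succ j) x) 1 0)
  ~> refl Nat ((λ (e : Nat) → elimNat (λ (x : Nat) → (λ (γ : Type₀) → γ) Nat) 1 (λ (s : Nat) → λ (η : Nat) → succ η) e) 0)
  ~> refl Nat (elimNat (λ (e : Nat) → (λ (x : Type₀) → x) Nat) 1 (λ (γ : Nat) → λ (s : Nat) → succ s) 0)
  ~> refl Nat 1
the term's type:
  Eq Nat 1 1


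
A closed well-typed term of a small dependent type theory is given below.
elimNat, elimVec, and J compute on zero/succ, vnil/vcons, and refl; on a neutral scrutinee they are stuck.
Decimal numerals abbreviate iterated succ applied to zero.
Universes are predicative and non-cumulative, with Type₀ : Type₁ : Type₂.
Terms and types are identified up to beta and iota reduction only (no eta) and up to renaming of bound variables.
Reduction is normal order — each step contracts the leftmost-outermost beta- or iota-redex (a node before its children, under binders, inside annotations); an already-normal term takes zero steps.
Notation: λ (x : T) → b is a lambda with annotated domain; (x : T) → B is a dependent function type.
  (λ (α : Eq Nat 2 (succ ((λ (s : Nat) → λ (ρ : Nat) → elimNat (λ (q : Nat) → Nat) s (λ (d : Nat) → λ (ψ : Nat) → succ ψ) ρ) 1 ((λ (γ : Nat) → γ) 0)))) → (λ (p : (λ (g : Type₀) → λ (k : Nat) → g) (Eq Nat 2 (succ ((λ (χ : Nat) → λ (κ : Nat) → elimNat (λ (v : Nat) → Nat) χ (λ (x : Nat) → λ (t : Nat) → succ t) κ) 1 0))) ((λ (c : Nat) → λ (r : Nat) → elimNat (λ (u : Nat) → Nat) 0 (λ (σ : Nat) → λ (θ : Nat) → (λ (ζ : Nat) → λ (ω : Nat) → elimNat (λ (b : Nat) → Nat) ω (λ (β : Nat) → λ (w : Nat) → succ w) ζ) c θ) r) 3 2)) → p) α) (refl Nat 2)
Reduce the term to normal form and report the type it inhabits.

normal form:
  refl Nat 2
inferred type:
  Eq Nat 2 2


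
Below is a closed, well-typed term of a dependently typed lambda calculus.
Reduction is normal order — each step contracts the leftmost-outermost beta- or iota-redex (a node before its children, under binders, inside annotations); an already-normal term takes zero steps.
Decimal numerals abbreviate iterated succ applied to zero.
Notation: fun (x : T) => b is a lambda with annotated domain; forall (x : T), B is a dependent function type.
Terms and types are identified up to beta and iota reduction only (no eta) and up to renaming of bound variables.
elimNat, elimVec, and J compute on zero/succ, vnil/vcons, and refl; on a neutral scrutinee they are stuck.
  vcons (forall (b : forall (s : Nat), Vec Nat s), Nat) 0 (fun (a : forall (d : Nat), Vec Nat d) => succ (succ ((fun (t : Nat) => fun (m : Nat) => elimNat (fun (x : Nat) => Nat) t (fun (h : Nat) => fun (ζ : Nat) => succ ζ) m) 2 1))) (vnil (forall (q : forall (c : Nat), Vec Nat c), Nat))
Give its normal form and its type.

normal form:
  vcons (forall (b : forall (s : Nat), Vec Nat s), Nat) 0 (fun (a : forall (d : Nat), Vec Nat d) => 5) (vnil (forall (t : forall (m : Nat), Vec Nat m), Nat))
the term's type:
  Vec (forall (b : forall (s : Nat), Vec Nat s), Nat) 1


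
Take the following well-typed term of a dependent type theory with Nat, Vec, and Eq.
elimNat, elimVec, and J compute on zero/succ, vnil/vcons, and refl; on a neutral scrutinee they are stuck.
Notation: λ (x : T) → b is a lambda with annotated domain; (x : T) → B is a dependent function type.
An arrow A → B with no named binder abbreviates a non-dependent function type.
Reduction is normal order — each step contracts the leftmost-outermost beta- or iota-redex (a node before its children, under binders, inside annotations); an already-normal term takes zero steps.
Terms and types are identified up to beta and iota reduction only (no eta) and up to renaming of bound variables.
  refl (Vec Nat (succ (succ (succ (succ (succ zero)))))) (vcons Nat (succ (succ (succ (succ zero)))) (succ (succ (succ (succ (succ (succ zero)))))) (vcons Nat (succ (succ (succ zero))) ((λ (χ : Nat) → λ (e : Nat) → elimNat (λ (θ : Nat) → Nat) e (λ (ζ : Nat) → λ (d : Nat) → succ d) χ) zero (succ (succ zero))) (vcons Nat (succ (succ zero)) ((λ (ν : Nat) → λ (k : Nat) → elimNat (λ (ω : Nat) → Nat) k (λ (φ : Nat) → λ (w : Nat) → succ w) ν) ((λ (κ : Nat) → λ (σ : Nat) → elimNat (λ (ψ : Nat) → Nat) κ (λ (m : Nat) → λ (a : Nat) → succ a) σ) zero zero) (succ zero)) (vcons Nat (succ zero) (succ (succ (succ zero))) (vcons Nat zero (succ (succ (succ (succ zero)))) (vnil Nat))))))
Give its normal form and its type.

resulting normal form:
  refl (Vec Nat (succ (succ (succ (succ (succ zero)))))) (vcons Nat (succ (succ (succ (succ zero)))) (succ (succ (succ (succ (succ (succ zero)))))) (vcons Nat (succ (succ (succ zero))) (succ (succ zero)) (vcons Nat (succ (succ zero)) (succ zero) (vcons Nat (succ zero) (succ (succ (succ zero))) (vcons Nat zero (succ (succ (succ (succ zero)))) (vnil Nat))))))
type:
  Eq (Vec Nat (succ (succ (succ (succ (succ zero)))))) (vcons Nat (succ (succ (succ (succ zero)))) (succ (succ (succ (succ (succ (succ zero)))))) (vcons Nat (succ (succ (succ zero))) (succ (succ zero)) (vcons Nat (succ (succ zero)) (succ zero) (vcons Nat (succ zero) (succ (succ (succ zero))) (vcons Nat zero (succ (succ (succ (succ zero)))) (vnil Nat)))))) (vcons Nat (succ (succ (succ (succ zero)))) (succ (succ (succ (succ (succ (succ zero)))))) (vcons Nat (succ (succ (succ zero))) (succ (succ zero)) (vcons Nat (succ (succ zero)) (succ zero) (vcons Nat (succ zero) (succ (succ (succ zero))) (vcons Nat zero (succ (succ (succ (succ zero)))) (vnil Nat))))))


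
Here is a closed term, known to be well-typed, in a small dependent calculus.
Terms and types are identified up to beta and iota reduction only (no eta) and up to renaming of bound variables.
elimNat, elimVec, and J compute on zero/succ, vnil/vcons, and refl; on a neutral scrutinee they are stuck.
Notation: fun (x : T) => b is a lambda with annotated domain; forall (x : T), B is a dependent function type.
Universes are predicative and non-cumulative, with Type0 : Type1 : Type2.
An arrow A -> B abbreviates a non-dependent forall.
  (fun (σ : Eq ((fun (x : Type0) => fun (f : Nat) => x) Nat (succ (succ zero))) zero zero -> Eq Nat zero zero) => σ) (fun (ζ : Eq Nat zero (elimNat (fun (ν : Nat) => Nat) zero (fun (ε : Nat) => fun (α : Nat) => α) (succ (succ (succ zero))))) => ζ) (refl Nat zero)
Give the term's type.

inferred type:
  Eq Nat zero zero


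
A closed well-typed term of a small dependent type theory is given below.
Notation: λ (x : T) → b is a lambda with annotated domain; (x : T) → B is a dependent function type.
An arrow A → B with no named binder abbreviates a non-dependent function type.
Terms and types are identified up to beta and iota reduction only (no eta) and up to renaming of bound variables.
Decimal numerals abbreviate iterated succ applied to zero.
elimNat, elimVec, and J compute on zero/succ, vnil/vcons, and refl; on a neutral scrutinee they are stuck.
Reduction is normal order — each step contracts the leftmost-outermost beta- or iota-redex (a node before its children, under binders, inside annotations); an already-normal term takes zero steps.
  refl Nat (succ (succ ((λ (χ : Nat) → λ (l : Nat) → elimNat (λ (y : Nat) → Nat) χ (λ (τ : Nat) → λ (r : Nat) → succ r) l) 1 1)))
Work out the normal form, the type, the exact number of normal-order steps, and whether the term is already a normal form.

reduced normal form:
  refl Nat 4
type:
  Eq Nat 4 4
normal-order step count: 6
term was already normal: no
first contracted redex: a beta-redex


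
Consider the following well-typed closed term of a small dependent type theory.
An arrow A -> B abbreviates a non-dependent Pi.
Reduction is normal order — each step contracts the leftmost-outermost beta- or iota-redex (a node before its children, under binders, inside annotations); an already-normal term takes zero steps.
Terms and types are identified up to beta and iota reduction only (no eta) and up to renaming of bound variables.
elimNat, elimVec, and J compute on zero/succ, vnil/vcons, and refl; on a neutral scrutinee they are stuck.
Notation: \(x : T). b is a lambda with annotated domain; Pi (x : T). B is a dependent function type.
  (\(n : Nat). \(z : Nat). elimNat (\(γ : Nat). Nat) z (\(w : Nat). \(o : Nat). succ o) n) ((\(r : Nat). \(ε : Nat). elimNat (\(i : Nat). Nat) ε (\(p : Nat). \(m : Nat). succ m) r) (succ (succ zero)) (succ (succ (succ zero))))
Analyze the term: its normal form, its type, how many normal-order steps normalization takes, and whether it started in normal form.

resulting normal form:
  \(n : Nat). succ (succ (succ (succ (succ n))))
the term's type:
  Nat -> Nat
normal-order step count: 26
already normal: no
first redex: a beta-redex


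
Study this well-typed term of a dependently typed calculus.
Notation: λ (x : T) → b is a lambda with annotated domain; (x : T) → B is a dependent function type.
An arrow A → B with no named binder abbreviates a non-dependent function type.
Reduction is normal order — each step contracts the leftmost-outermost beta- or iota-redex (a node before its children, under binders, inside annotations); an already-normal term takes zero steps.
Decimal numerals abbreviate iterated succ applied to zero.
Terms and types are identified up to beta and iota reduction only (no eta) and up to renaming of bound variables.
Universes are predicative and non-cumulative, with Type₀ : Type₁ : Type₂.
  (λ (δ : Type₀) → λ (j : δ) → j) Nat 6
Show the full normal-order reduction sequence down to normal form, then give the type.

reduction (normal order):
  (λ (δ : Type₀) → λ (j : δ) → j) Nat 6
  ~> (λ (δ : Nat) → δ) 6
  ~> 6
type:
  Nat


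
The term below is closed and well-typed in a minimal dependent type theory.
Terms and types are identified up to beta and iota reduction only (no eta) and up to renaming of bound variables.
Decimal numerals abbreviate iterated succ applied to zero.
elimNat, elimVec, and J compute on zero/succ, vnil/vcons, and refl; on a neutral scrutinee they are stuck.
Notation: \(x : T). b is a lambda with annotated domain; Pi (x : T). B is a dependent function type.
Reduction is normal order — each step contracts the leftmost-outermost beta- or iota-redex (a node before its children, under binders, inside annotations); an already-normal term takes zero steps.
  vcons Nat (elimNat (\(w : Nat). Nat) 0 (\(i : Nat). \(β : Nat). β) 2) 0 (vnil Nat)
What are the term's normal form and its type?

reduced normal form:
  vcons Nat 0 0 (vnil Nat)
the term's type:
  Vec Nat 1
observation: 7 normal-order steps separate the term from its normal form.


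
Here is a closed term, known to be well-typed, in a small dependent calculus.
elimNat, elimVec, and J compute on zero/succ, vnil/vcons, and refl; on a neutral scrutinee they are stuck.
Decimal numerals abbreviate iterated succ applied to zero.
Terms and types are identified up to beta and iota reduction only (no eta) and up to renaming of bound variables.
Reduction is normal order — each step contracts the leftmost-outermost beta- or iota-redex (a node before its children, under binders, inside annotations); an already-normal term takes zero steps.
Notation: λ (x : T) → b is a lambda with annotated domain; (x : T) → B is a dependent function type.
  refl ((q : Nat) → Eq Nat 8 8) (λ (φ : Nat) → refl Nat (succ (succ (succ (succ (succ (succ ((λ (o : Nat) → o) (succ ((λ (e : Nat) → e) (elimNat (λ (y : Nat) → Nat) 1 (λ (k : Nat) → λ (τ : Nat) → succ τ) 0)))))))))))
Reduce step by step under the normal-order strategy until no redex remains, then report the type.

reduction (normal order):
  refl ((q : Nat) → Eq Nat 8 8) (λ (φ : Nat) → refl Nat (succ (succ (succ (succ (succ (succ ((λ (o : Nat) → o) (succ ((λ (e : Nat) → e) (elimNat (λ (y : Nat) → Nat) 1 (λ (k : Nat) → λ (τ : Nat) → succ τ) 0)))))))))))
  ~> refl ((q : Nat) → Eq Nat 8 8) (λ (φ : Nat) → refl Nat (succ (succ (succ (succ (succ (succ (succ ((λ (o : Nat) → o) (elimNat (λ (e : Nat) → Nat) 1 (λ (y : Nat) → λ (k : Nat) → succ k) 0))))))))))
  ~> refl ((q : Nat) → Eq Nat 8 8) (λ (φ : Nat) → refl Nat (succ (succ (succ (succ (succ (succ (succ (elimNat (λ (o : Nat) → Nat) 1 (λ (e : Nat) → λ (y : Nat) → succ y) 0)))))))))
  ~> refl ((q : Nat) → Eq Nat 8 8) (λ (φ : Nat) → refl Nat 8)
type:
  Eq ((q : Nat) → Eq Nat 8 8) (λ (φ : Nat) → refl Nat 8) (λ (o : Nat) → refl Nat 8)


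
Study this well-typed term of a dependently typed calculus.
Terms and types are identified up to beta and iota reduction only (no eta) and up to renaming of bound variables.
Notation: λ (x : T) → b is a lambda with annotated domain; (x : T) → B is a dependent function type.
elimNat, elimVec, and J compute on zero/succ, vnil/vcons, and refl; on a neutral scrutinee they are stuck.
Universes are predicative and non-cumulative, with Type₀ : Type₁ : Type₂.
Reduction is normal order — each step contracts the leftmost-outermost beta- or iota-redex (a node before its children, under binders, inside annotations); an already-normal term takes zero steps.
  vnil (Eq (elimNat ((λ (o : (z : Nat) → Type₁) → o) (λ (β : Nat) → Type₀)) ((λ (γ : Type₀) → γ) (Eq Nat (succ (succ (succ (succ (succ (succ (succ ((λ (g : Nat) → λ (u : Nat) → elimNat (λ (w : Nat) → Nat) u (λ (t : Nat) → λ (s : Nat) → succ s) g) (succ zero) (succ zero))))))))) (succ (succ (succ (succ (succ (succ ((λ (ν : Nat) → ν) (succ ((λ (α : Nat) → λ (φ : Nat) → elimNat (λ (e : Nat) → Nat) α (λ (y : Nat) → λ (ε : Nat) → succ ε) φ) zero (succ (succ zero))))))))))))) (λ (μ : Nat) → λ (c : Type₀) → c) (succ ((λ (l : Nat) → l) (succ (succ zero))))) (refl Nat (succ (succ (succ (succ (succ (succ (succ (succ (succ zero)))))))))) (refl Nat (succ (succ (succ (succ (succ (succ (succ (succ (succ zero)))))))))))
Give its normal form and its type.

normal form:
  vnil (Eq (Eq Nat (succ (succ (succ (succ (succ (succ (succ (succ (succ zero))))))))) (succ (succ (succ (succ (succ (succ (succ (succ (succ zero)))))))))) (refl Nat (succ (succ (succ (succ (succ (succ (succ (succ (succ zero)))))))))) (refl Nat (succ (succ (succ (succ (succ (succ (succ (succ (succ zero)))))))))))
the term's type:
  Vec (Eq (Eq Nat (succ (succ (succ (succ (succ (succ (succ (succ (succ zero))))))))) (succ (succ (succ (succ (succ (succ (succ (succ (succ zero)))))))))) (refl Nat (succ (succ (succ (succ (succ (succ (succ (succ (succ zero)))))))))) (refl Nat (succ (succ (succ (succ (succ (succ (succ (succ (succ zero))))))))))) zero


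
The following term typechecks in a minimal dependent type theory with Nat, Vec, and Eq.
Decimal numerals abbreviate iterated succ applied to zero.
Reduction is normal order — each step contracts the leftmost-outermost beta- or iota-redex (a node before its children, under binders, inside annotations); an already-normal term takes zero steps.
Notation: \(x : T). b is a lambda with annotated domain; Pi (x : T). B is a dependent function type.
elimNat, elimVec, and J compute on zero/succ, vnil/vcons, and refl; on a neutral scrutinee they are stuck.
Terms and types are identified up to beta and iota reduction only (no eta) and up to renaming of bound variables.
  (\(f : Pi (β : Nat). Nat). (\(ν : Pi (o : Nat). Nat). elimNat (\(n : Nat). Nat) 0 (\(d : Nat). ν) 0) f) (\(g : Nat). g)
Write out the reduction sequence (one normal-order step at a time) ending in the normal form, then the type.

normal-order reduction sequence:
  (\(f : Pi (β : Nat). Nat). (\(ν : Pi (o : Nat). Nat). elimNat (\(n : Nat). Nat) 0 (\(d : Nat). ν) 0) f) (\(g : Nat). g)
  ~> (\(f : Pi (β : Nat). Nat). elimNat (\(ν : Nat). Nat) 0 (\(o : Nat). f) 0) (\(n : Nat). n)
  ~> elimNat (\(f : Nat). Nat) 0 (\(β : Nat). \(ν : Nat). ν) 0
  ~> 0
inferred type:
  Nat


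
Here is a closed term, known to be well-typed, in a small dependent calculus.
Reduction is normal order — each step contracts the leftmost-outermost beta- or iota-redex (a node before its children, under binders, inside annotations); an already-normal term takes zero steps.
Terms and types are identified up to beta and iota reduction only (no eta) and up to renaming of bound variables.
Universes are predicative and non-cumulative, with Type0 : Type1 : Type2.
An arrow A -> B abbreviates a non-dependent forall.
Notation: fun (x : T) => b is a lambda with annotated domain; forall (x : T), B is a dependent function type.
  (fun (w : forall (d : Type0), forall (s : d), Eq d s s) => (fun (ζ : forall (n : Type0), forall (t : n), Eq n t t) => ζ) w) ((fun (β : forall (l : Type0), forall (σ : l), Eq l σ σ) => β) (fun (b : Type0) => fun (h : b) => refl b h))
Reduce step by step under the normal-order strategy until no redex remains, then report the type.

normal-order reduction sequence:
  (fun (w : forall (d : Type0), forall (s : d), Eq d s s) => (fun (ζ : forall (n : Type0), forall (t : n), Eq n t t) => ζ) w) ((fun (β : forall (l : Type0), forall (σ : l), Eq l σ σ) => β) (fun (b : Type0) => fun (h : b) => refl b h))
  ~> (fun (w : forall (d : Type0), forall (s : d), Eq d s s) => w) ((fun (ζ : forall (n : Type0), forall (t : n), Eq n t t) => ζ) (fun (β : Type0) => fun (l : β) => refl β l))
  ~> (fun (w : forall (d : Type0), forall (s : d), Eq d s s) => w) (fun (ζ : Type0) => fun (n : ζ) => refl ζ n)
  ~> fun (w : Type0) => fun (d : w) => refl w d
the term's type:
  forall (w : Type0), forall (d : w), Eq w d d


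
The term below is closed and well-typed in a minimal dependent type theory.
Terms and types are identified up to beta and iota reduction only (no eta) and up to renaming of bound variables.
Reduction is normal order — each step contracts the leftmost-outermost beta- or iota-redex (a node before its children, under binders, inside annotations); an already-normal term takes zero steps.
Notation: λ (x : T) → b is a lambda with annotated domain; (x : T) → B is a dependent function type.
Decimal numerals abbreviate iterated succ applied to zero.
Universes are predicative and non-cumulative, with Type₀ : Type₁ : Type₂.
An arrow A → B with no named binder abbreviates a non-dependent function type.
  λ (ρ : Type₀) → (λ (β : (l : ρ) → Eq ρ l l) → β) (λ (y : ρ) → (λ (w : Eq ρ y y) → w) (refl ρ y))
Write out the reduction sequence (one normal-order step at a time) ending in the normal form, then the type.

reduction (normal order):
  λ (ρ : Type₀) → (λ (β : (l : ρ) → Eq ρ l l) → β) (λ (y : ρ) → (λ (w : Eq ρ y y) → w) (refl ρ y))
  ~> λ (ρ : Type₀) → λ (β : ρ) → (λ (l : Eq ρ β β) → l) (refl ρ β)
  ~> λ (ρ : Type₀) → λ (β : ρ) → refl ρ β
inferred type:
  (ρ : Type₀) → (β : ρ) → Eq ρ β β


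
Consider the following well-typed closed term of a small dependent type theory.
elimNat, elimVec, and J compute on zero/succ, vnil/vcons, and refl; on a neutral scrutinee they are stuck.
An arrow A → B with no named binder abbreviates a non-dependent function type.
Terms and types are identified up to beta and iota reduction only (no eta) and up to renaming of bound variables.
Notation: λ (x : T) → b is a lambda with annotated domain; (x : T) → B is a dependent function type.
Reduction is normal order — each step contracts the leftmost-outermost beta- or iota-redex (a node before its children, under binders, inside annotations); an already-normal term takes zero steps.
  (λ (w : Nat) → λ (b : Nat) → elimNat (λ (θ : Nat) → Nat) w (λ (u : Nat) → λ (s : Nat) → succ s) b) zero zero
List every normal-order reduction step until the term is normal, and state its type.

reduction (normal order):
  (λ (w : Nat) → λ (b : Nat) → elimNat (λ (θ : Nat) → Nat) w (λ (u : Nat) → λ (s : Nat) → succ s) b) zero zero
  ~> (λ (w : Nat) → elimNat (λ (b : Nat) → Nat) zero (λ (θ : Nat) → λ (u : Nat) → succ u) w) zero
  ~> elimNat (λ (w : Nat) → Nat) zero (λ (b : Nat) → λ (θ : Nat) → succ θ) zero
  ~> zero
inferred type:
  Nat


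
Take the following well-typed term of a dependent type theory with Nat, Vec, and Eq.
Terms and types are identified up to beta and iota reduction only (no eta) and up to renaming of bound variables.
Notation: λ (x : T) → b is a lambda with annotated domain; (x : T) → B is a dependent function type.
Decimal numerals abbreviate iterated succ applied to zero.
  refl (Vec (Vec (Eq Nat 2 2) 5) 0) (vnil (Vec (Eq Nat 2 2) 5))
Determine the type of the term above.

the term's type:
  Eq (Vec (Vec (Eq Nat 2 2) 5) 0) (vnil (Vec (Eq Nat 2 2) 5)) (vnil (Vec (Eq Nat 2 2) 5))


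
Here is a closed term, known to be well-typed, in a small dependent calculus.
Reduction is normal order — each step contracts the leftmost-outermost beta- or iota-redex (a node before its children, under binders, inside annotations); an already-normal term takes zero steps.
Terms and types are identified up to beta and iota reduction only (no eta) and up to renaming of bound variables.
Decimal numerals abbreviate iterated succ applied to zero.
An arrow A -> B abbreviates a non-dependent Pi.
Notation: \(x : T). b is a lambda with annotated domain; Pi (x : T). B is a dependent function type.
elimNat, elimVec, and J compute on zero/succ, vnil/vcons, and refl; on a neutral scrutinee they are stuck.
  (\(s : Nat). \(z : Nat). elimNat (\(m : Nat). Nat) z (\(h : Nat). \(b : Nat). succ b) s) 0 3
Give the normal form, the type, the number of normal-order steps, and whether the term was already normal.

reduced normal form:
  3
type:
  Nat
steps to reach normal form (normal order): 3
term was already normal: no
first contracted redex: a beta-redex


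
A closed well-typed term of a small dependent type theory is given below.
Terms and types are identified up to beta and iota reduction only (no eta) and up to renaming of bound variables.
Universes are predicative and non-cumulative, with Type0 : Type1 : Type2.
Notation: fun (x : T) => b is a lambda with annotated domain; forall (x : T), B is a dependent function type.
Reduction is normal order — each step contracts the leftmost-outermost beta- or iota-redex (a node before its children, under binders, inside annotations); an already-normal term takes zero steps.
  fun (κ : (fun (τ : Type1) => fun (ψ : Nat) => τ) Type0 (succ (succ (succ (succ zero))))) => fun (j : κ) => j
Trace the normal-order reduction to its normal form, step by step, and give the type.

reduction (normal order):
  fun (κ : (fun (τ : Type1) => fun (ψ : Nat) => τ) Type0 (succ (succ (succ (succ zero))))) => fun (j : κ) => j
  ~> fun (κ : (fun (τ : Nat) => Type0) (succ (succ (succ (succ zero))))) => fun (ψ : κ) => ψ
  ~> fun (κ : Type0) => fun (τ : κ) => τ
the term's type:
  forall (κ : Type0), forall (τ : κ), κ


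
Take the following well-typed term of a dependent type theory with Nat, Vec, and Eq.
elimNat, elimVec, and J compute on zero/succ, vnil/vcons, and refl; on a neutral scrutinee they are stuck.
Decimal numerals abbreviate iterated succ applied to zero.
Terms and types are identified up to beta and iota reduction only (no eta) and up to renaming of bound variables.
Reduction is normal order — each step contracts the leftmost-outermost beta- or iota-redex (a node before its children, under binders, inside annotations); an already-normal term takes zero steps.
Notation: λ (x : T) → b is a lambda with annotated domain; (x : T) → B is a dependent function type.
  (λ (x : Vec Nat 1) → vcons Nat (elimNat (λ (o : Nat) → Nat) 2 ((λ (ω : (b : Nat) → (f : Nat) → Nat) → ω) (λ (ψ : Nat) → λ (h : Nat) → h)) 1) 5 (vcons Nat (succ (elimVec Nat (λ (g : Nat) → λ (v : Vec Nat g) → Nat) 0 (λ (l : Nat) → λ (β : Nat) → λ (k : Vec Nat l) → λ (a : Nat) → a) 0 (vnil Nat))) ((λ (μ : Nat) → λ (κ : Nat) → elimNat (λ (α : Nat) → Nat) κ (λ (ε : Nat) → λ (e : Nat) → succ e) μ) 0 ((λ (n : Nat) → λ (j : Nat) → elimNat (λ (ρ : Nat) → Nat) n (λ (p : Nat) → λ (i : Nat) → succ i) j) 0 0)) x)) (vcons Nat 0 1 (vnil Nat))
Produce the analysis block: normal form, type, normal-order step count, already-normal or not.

resulting normal form:
  vcons Nat 2 5 (vcons Nat 1 0 (vcons Nat 0 1 (vnil Nat)))
the term's type:
  Vec Nat 3
reduction steps (normal order): 13
term was already normal: no
first redex: a beta-redex


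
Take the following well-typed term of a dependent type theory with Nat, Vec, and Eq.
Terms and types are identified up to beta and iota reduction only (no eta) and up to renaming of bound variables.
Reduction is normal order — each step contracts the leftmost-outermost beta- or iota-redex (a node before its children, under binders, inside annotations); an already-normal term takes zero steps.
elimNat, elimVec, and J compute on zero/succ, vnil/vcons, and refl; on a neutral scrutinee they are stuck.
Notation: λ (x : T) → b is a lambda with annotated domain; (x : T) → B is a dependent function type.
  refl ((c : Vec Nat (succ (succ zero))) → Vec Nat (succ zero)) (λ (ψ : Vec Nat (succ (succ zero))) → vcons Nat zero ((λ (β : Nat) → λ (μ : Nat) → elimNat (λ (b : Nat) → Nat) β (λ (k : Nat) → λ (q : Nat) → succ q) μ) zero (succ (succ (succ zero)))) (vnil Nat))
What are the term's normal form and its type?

normal form:
  refl ((c : Vec Nat (succ (succ zero))) → Vec Nat (succ zero)) (λ (ψ : Vec Nat (succ (succ zero))) → vcons Nat zero (succ (succ (succ zero))) (vnil Nat))
inferred type:
  Eq ((c : Vec Nat (succ (succ zero))) → Vec Nat (succ zero)) (λ (ψ : Vec Nat (succ (succ zero))) → vcons Nat zero (succ (succ (succ zero))) (vnil Nat)) (λ (β : Vec Nat (succ (succ zero))) → vcons Nat zero (succ (succ (succ zero))) (vnil Nat))
observation: the first redex contracted is a beta-redex; the normal form is reached in 12 normal-order steps.


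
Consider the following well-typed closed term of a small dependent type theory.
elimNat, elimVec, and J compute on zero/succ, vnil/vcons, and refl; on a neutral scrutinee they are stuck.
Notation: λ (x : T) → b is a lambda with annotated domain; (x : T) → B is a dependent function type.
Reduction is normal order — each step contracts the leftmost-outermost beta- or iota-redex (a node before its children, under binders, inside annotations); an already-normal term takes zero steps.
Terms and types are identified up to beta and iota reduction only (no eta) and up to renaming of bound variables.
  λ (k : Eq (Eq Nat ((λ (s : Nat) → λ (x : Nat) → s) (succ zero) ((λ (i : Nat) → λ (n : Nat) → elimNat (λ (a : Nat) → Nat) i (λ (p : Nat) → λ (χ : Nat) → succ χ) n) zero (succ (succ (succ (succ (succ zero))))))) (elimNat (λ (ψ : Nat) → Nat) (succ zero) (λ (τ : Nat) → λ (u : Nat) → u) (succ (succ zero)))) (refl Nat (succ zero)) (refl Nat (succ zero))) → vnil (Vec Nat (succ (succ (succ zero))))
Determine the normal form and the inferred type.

normal form:
  λ (k : Eq (Eq Nat (succ zero) (succ zero)) (refl Nat (succ zero)) (refl Nat (succ zero))) → vnil (Vec Nat (succ (succ (succ zero))))
the term's type:
  (k : Eq (Eq Nat (succ zero) (succ zero)) (refl Nat (succ zero)) (refl Nat (succ zero))) → Vec (Vec Nat (succ (succ (succ zero)))) zero
observation: reduction starts at a beta-redex, and 9 normal-order steps reach the normal form.
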